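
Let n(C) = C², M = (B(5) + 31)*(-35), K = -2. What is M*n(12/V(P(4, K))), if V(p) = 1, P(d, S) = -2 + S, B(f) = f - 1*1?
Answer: -176400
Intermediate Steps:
B(f) = -1 + f (B(f) = f - 1 = -1 + f)
M = -1225 (M = ((-1 + 5) + 31)*(-35) = (4 + 31)*(-35) = 35*(-35) = -1225)
M*n(12/V(P(4, K))) = -1225*(12/1)² = -1225*(12*1)² = -1225*12² = -1225*144 = -176400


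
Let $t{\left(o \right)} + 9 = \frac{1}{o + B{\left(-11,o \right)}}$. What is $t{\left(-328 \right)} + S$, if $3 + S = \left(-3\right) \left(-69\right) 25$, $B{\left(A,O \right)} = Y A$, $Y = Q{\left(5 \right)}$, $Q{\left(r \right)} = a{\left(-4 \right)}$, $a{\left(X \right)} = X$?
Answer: $\frac{1466291}{284} \approx 5163.0$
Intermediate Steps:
$Q{\left(r \right)} = -4$
$Y = -4$
$B{\left(A,O \right)} = - 4 A$
$S = 5172$ ($S = -3 + \left(-3\right) \left(-69\right) 25 = -3 + 207 \cdot 25 = -3 + 5175 = 5172$)
$t{\left(o \right)} = -9 + \frac{1}{44 + o}$ ($t{\left(o \right)} = -9 + \frac{1}{o - -44} = -9 + \frac{1}{o + 44} = -9 + \frac{1}{44 + o}$)
$t{\left(-328 \right)} + S = \frac{-395 - -2952}{44 - 328} + 5172 = \frac{-395 + 2952}{-284} + 5172 = \left(- \frac{1}{284}\right) 2557 + 5172 = - \frac{2557}{284} + 5172 = \frac{1466291}{284}$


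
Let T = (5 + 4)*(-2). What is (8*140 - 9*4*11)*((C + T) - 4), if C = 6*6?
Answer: 10136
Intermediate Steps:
T = -18 (T = 9*(-2) = -18)
C = 36
(8*140 - 9*4*11)*((C + T) - 4) = (8*140 - 9*4*11)*((36 - 18) - 4) = (1120 - 36*11)*(18 - 4) = (1120 - 396)*14 = 724*14 = 10136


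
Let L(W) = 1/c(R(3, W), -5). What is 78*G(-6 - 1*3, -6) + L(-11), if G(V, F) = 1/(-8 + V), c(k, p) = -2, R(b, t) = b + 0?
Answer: -173/34 ≈ -5.0882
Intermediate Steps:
R(b, t) = b
L(W) = -1/2 (L(W) = 1/(-2) = -1/2)
78*G(-6 - 1*3, -6) + L(-11) = 78/(-8 + (-6 - 1*3)) - 1/2 = 78/(-8 + (-6 - 3)) - 1/2 = 78/(-8 - 9) - 1/2 = 78/(-17) - 1/2 = 78*(-1/17) - 1/2 = -78/17 - 1/2 = -173/34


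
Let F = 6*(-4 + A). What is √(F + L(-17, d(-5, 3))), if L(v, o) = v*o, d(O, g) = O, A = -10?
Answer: 1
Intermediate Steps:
F = -84 (F = 6*(-4 - 10) = 6*(-14) = -84)
L(v, o) = o*v
√(F + L(-17, d(-5, 3))) = √(-84 - 5*(-17)) = √(-84 + 85) = √1 = 1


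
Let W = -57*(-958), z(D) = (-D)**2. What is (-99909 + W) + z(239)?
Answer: 11818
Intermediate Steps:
z(D) = D**2
W = 54606
(-99909 + W) + z(239) = (-99909 + 54606) + 239**2 = -45303 + 57121 = 11818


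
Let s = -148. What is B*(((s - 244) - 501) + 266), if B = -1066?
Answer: 668382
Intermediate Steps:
B*(((s - 244) - 501) + 266) = -1066*(((-148 - 244) - 501) + 266) = -1066*((-392 - 501) + 266) = -1066*(-893 + 266) = -1066*(-627) = 668382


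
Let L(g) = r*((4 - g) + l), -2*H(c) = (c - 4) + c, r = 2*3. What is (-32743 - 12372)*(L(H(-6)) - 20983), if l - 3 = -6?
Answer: 948542875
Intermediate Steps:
l = -3 (l = 3 - 6 = -3)
r = 6
H(c) = 2 - c (H(c) = -((c - 4) + c)/2 = -((-4 + c) + c)/2 = -(-4 + 2*c)/2 = 2 - c)
L(g) = 6 - 6*g (L(g) = 6*((4 - g) - 3) = 6*(1 - g) = 6 - 6*g)
(-32743 - 12372)*(L(H(-6)) - 20983) = (-32743 - 12372)*((6 - 6*(2 - 1*(-6))) - 20983) = -45115*((6 - 6*(2 + 6)) - 20983) = -45115*((6 - 6*8) - 20983) = -45115*((6 - 48) - 20983) = -45115*(-42 - 20983) = -45115*(-21025) = 948542875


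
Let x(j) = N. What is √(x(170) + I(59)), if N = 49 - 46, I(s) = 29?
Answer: 4*√2 ≈ 5.6569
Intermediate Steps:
N = 3
x(j) = 3
√(x(170) + I(59)) = √(3 + 29) = √32 = 4*√2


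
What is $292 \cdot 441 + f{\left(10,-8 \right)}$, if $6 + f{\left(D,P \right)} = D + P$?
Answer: $128768$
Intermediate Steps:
$f{\left(D,P \right)} = -6 + D + P$ ($f{\left(D,P \right)} = -6 + \left(D + P\right) = -6 + D + P$)
$292 \cdot 441 + f{\left(10,-8 \right)} = 292 \cdot 441 - 4 = 128772 - 4 = 128768$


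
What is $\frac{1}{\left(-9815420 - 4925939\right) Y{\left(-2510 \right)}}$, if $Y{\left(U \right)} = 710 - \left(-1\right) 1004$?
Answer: $- \frac{1}{25266689326} \approx -3.9578 \cdot 10^{-11}$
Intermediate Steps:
$Y{\left(U \right)} = 1714$ ($Y{\left(U \right)} = 710 - -1004 = 710 + 1004 = 1714$)
$\frac{1}{\left(-9815420 - 4925939\right) Y{\left(-2510 \right)}} = \frac{1}{\left(-9815420 - 4925939\right) 1714} = \frac{1}{-14741359} \cdot \frac{1}{1714} = \left(- \frac{1}{14741359}\right) \frac{1}{1714} = - \frac{1}{25266689326}$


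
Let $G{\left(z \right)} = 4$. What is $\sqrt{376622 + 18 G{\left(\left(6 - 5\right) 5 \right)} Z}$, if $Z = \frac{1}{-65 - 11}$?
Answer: $\frac{10 \sqrt{1359602}}{19} \approx 613.69$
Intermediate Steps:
$Z = - \frac{1}{76}$ ($Z = \frac{1}{-76} = - \frac{1}{76} \approx -0.013158$)
$\sqrt{376622 + 18 G{\left(\left(6 - 5\right) 5 \right)} Z} = \sqrt{376622 + 18 \cdot 4 \left(- \frac{1}{76}\right)} = \sqrt{376622 + 72 \left(- \frac{1}{76}\right)} = \sqrt{376622 - \frac{18}{19}} = \sqrt{\frac{7155800}{19}} = \frac{10 \sqrt{1359602}}{19}$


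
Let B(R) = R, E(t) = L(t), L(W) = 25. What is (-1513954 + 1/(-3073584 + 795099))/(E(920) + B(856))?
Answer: -3449521479691/2007345285 ≈ -1718.4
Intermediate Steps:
E(t) = 25
(-1513954 + 1/(-3073584 + 795099))/(E(920) + B(856)) = (-1513954 + 1/(-3073584 + 795099))/(25 + 856) = (-1513954 + 1/(-2278485))/881 = (-1513954 - 1/2278485)*(1/881) = -3449521479691/2278485*1/881 = -3449521479691/2007345285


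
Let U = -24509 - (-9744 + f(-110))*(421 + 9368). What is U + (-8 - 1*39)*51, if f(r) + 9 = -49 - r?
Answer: 94848082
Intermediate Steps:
f(r) = -58 - r (f(r) = -9 + (-49 - r) = -58 - r)
U = 94850479 (U = -24509 - (-9744 + (-58 - 1*(-110)))*(421 + 9368) = -24509 - (-9744 + (-58 + 110))*9789 = -24509 - (-9744 + 52)*9789 = -24509 - (-9692)*9789 = -24509 - 1*(-94874988) = -24509 + 94874988 = 94850479)
U + (-8 - 1*39)*51 = 94850479 + (-8 - 1*39)*51 = 94850479 + (-8 - 39)*51 = 94850479 - 47*51 = 94850479 - 2397 = 94848082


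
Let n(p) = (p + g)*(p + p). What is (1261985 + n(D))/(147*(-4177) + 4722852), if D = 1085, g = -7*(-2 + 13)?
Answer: 3449345/4108833 ≈ 0.83949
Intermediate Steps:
g = -77 (g = -7*11 = -77)
n(p) = 2*p*(-77 + p) (n(p) = (p - 77)*(p + p) = (-77 + p)*(2*p) = 2*p*(-77 + p))
(1261985 + n(D))/(147*(-4177) + 4722852) = (1261985 + 2*1085*(-77 + 1085))/(147*(-4177) + 4722852) = (1261985 + 2*1085*1008)/(-614019 + 4722852) = (1261985 + 2187360)/4108833 = 3449345*(1/4108833) = 3449345/4108833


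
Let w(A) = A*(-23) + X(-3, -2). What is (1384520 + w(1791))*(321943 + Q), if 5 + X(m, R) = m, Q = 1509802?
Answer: 2460617861655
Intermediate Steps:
X(m, R) = -5 + m
w(A) = -8 - 23*A (w(A) = A*(-23) + (-5 - 3) = -23*A - 8 = -8 - 23*A)
(1384520 + w(1791))*(321943 + Q) = (1384520 + (-8 - 23*1791))*(321943 + 1509802) = (1384520 + (-8 - 41193))*1831745 = (1384520 - 41201)*1831745 = 1343319*1831745 = 2460617861655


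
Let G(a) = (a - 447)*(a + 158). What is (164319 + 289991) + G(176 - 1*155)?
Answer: 378056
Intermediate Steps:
G(a) = (-447 + a)*(158 + a)
(164319 + 289991) + G(176 - 1*155) = (164319 + 289991) + (-70626 + (176 - 1*155)² - 289*(176 - 1*155)) = 454310 + (-70626 + (176 - 155)² - 289*(176 - 155)) = 454310 + (-70626 + 21² - 289*21) = 454310 + (-70626 + 441 - 6069) = 454310 - 76254 = 378056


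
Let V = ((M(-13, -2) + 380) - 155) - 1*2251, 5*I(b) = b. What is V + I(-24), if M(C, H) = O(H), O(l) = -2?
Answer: -10164/5 ≈ -2032.8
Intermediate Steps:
M(C, H) = -2
I(b) = b/5
V = -2028 (V = ((-2 + 380) - 155) - 1*2251 = (378 - 155) - 2251 = 223 - 2251 = -2028)
V + I(-24) = -2028 + (⅕)*(-24) = -2028 - 24/5 = -10164/5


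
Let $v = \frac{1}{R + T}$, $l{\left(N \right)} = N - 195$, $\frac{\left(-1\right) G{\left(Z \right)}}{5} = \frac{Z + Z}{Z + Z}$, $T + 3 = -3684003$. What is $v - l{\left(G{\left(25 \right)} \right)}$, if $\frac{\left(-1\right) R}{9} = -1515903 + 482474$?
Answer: $\frac{1123371001}{5616855} \approx 200.0$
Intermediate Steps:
$T = -3684006$ ($T = -3 - 3684003 = -3684006$)
$R = 9300861$ ($R = - 9 \left(-1515903 + 482474\right) = \left(-9\right) \left(-1033429\right) = 9300861$)
$G{\left(Z \right)} = -5$ ($G{\left(Z \right)} = - 5 \frac{Z + Z}{Z + Z} = - 5 \frac{2 Z}{2 Z} = - 5 \cdot 2 Z \frac{1}{2 Z} = \left(-5\right) 1 = -5$)
$l{\left(N \right)} = -195 + N$ ($l{\left(N \right)} = N - 195 = -195 + N$)
$v = \frac{1}{5616855}$ ($v = \frac{1}{9300861 - 3684006} = \frac{1}{5616855} \approx 1.7804 \cdot 10^{-7}$)
$v - l{\left(G{\left(25 \right)} \right)} = \frac{1}{5616855} - \left(-195 - 5\right) = \frac{1}{5616855} - -200 = \frac{1}{5616855} + 200 = \frac{1123371001}{5616855}$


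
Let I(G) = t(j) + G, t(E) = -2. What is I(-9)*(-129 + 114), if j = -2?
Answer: 165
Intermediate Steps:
I(G) = -2 + G
I(-9)*(-129 + 114) = (-2 - 9)*(-129 + 114) = -11*(-15) = 165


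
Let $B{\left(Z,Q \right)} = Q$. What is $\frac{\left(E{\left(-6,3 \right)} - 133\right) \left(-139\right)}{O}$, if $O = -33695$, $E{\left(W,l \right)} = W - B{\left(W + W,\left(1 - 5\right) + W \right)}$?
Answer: $- \frac{17931}{33695} \approx -0.53216$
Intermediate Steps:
$E{\left(W,l \right)} = 4$ ($E{\left(W,l \right)} = W - \left(\left(1 - 5\right) + W\right) = W - \left(-4 + W\right) = 4$)
$\frac{\left(E{\left(-6,3 \right)} - 133\right) \left(-139\right)}{O} = \frac{\left(4 - 133\right) \left(-139\right)}{-33695} = \left(-129\right) \left(-139\right) \left(- \frac{1}{33695}\right) = 17931 \left(- \frac{1}{33695}\right) = - \frac{17931}{33695}$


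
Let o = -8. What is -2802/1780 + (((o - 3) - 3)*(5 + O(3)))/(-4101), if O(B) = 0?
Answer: -5683201/3649890 ≈ -1.5571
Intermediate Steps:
-2802/1780 + (((o - 3) - 3)*(5 + O(3)))/(-4101) = -2802/1780 + (((-8 - 3) - 3)*(5 + 0))/(-4101) = -2802*1/1780 + ((-11 - 3)*5)*(-1/4101) = -1401/890 - 14*5*(-1/4101) = -1401/890 - 70*(-1/4101) = -1401/890 + 70/4101 = -5683201/3649890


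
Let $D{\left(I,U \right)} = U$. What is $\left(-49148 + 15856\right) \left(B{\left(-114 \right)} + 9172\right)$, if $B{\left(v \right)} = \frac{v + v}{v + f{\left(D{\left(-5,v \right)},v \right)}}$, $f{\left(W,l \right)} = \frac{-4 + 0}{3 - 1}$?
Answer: $-305419660$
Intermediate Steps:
$f{\left(W,l \right)} = -2$ ($f{\left(W,l \right)} = - \frac{4}{2} = \left(-4\right) \frac{1}{2} = -2$)
$B{\left(v \right)} = \frac{2 v}{-2 + v}$ ($B{\left(v \right)} = \frac{v + v}{v - 2} = \frac{2 v}{-2 + v}$)
$\left(-49148 + 15856\right) \left(B{\left(-114 \right)} + 9172\right) = \left(-49148 + 15856\right) \left(2 \left(-114\right) \frac{1}{-2 - 114} + 9172\right) = - 33292 \left(2 \left(-114\right) \frac{1}{-116} + 9172\right) = - 33292 \left(2 \left(-114\right) \left(- \frac{1}{116}\right) + 9172\right) = - 33292 \left(\frac{57}{29} + 9172\right) = \left(-33292\right) \frac{266045}{29} = -305419660$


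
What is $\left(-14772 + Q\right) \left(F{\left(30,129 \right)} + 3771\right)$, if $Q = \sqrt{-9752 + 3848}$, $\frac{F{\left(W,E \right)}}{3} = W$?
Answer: $-57034692 + 46332 i \sqrt{41} \approx -5.7035 \cdot 10^{7} + 2.9667 \cdot 10^{5} i$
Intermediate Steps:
$F{\left(W,E \right)} = 3 W$
$Q = 12 i \sqrt{41}$ ($Q = \sqrt{-5904} = 12 i \sqrt{41} \approx 76.838 i$)
$\left(-14772 + Q\right) \left(F{\left(30,129 \right)} + 3771\right) = \left(-14772 + 12 i \sqrt{41}\right) \left(3 \cdot 30 + 3771\right) = \left(-14772 + 12 i \sqrt{41}\right) \left(90 + 3771\right) = \left(-14772 + 12 i \sqrt{41}\right) 3861 = -57034692 + 46332 i \sqrt{41}$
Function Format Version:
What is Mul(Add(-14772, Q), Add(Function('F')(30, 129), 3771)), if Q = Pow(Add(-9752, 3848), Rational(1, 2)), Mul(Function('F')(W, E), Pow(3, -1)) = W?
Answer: Add(-57034692, Mul(46332, I, Pow(41, Rational(1, 2)))) ≈ Add(-5.7035e+7, Mul(2.9667e+5, I))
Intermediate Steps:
Function('F')(W, E) = Mul(3, W)
Q = Mul(12, I, Pow(41, Rational(1, 2))) (Q = Pow(-5904, Rational(1, 2)) = Mul(12, I, Pow(41, Rational(1, 2))) ≈ Mul(76.838, I))
Mul(Add(-14772, Q), Add(Function('F')(30, 129), 3771)) = Mul(Add(-14772, Mul(12, I, Pow(41, Rational(1, 2)))), Add(Mul(3, 30), 3771)) = Mul(Add(-14772, Mul(12, I, Pow(41, Rational(1, 2)))), Add(90, 3771)) = Mul(Add(-14772, Mul(12, I, Pow(41, Rational(1, 2)))), 3861) = Add(-57034692, Mul(46332, I, Pow(41, Rational(1, 2))))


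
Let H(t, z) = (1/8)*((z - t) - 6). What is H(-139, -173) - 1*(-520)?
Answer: 515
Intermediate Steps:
H(t, z) = -¾ - t/8 + z/8 (H(t, z) = (1*(⅛))*(-6 + z - t) = (-6 + z - t)/8 = -¾ - t/8 + z/8)
H(-139, -173) - 1*(-520) = (-¾ - ⅛*(-139) + (⅛)*(-173)) - 1*(-520) = (-¾ + 139/8 - 173/8) + 520 = -5 + 520 = 515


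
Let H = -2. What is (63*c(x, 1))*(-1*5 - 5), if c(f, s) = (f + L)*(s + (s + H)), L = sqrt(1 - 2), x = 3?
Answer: 0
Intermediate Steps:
L = I (L = sqrt(-1) = I ≈ 1.0*I)
c(f, s) = (-2 + 2*s)*(I + f) (c(f, s) = (f + I)*(s + (s - 2)) = (I + f)*(s + (-2 + s)) = (I + f)*(-2 + 2*s) = (-2 + 2*s)*(I + f))
(63*c(x, 1))*(-1*5 - 5) = (63*(-2*I - 2*3 + 2*I*1 + 2*3*1))*(-1*5 - 5) = (63*(-2*I - 6 + 2*I + 6))*(-5 - 5) = (63*0)*(-10) = 0*(-10) = 0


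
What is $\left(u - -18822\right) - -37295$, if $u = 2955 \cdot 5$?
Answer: $70892$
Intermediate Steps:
$u = 14775$
$\left(u - -18822\right) - -37295 = \left(14775 - -18822\right) - -37295 = \left(14775 + 18822\right) + 37295 = 33597 + 37295 = 70892$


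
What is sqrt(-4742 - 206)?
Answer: 2*I*sqrt(1237) ≈ 70.342*I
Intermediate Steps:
sqrt(-4742 - 206) = sqrt(-4948) = 2*I*sqrt(1237)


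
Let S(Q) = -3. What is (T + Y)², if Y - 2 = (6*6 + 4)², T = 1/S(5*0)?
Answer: 23088025/9 ≈ 2.5653e+6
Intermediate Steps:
T = -⅓ (T = 1/(-3) = -⅓ ≈ -0.33333)
Y = 1602 (Y = 2 + (6*6 + 4)² = 2 + (36 + 4)² = 2 + 40² = 2 + 1600 = 1602)
(T + Y)² = (-⅓ + 1602)² = (4805/3)² = 23088025/9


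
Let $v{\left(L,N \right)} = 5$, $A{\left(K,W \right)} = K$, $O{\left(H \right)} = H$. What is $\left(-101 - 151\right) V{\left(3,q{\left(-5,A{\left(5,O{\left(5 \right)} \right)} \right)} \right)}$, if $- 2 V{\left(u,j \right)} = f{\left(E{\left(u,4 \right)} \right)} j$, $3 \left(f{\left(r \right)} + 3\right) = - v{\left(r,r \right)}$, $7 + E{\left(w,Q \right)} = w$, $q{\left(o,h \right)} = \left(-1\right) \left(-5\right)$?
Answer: $-2940$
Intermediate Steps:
$q{\left(o,h \right)} = 5$
$E{\left(w,Q \right)} = -7 + w$
$f{\left(r \right)} = - \frac{14}{3}$ ($f{\left(r \right)} = -3 + \frac{\left(-1\right) 5}{3} = -3 + \frac{1}{3} \left(-5\right) = -3 - \frac{5}{3} = - \frac{14}{3}$)
$V{\left(u,j \right)} = \frac{7 j}{3}$ ($V{\left(u,j \right)} = - \frac{\left(- \frac{14}{3}\right) j}{2} = \frac{7 j}{3}$)
$\left(-101 - 151\right) V{\left(3,q{\left(-5,A{\left(5,O{\left(5 \right)} \right)} \right)} \right)} = \left(-101 - 151\right) \frac{7}{3} \cdot 5 = \left(-252\right) \frac{35}{3} = -2940$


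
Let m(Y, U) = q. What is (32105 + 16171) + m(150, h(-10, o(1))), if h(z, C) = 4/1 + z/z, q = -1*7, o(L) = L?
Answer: 48269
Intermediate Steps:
q = -7
h(z, C) = 5 (h(z, C) = 4*1 + 1 = 4 + 1 = 5)
m(Y, U) = -7
(32105 + 16171) + m(150, h(-10, o(1))) = (32105 + 16171) - 7 = 48276 - 7 = 48269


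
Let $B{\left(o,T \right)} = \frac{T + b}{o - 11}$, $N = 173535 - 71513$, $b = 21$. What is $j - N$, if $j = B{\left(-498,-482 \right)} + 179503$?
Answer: $\frac{39438290}{509} \approx 77482.0$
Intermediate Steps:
$N = 102022$
$B{\left(o,T \right)} = \frac{21 + T}{-11 + o}$ ($B{\left(o,T \right)} = \frac{T + 21}{o - 11} = \frac{21 + T}{-11 + o}$)
$j = \frac{91367488}{509}$ ($j = \frac{21 - 482}{-11 - 498} + 179503 = \frac{1}{-509} \left(-461\right) + 179503 = \left(- \frac{1}{509}\right) \left(-461\right) + 179503 = \frac{461}{509} + 179503 = \frac{91367488}{509} \approx 1.795 \cdot 10^{5}$)
$j - N = \frac{91367488}{509} - 102022 = \frac{39438290}{509}$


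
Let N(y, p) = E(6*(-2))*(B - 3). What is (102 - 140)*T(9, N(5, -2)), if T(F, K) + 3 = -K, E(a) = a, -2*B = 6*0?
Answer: 1482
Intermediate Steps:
B = 0 (B = -3*0 = -½*0 = 0)
N(y, p) = 36 (N(y, p) = (6*(-2))*(0 - 3) = -12*(-3) = 36)
T(F, K) = -3 - K
(102 - 140)*T(9, N(5, -2)) = (102 - 140)*(-3 - 1*36) = -38*(-3 - 36) = -38*(-39) = 1482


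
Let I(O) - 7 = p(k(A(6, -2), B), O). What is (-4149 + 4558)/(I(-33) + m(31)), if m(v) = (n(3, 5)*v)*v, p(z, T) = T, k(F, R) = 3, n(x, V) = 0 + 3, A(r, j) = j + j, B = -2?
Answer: 409/2857 ≈ 0.14316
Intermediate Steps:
A(r, j) = 2*j
n(x, V) = 3
I(O) = 7 + O
m(v) = 3*v² (m(v) = (3*v)*v = 3*v²)
(-4149 + 4558)/(I(-33) + m(31)) = (-4149 + 4558)/((7 - 33) + 3*31²) = 409/(-26 + 3*961) = 409/(-26 + 2883) = 409/2857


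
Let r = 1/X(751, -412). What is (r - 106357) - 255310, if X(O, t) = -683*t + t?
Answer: -101622640327/280984 ≈ -3.6167e+5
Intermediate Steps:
X(O, t) = -682*t
r = 1/280984 (r = 1/(-682*(-412)) = 1/280984 ≈ 3.5589e-6)
(r - 106357) - 255310 = (1/280984 - 106357) - 255310 = -29884615287/280984 - 255310 = -101622640327/280984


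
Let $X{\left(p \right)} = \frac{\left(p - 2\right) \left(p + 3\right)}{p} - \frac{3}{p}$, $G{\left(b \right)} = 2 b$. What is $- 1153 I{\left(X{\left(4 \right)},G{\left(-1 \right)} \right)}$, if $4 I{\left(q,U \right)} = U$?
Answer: $\frac{1153}{2} \approx 576.5$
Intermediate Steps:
$X{\left(p \right)} = - \frac{3}{p} + \frac{\left(-2 + p\right) \left(3 + p\right)}{p}$ ($X{\left(p \right)} = \frac{\left(-2 + p\right) \left(3 + p\right)}{p} - \frac{3}{p} = - \frac{3}{p} + \frac{\left(-2 + p\right) \left(3 + p\right)}{p}$)
$I{\left(q,U \right)} = \frac{U}{4}$
$- 1153 I{\left(X{\left(4 \right)},G{\left(-1 \right)} \right)} = - 1153 \frac{2 \left(-1\right)}{4} = - 1153 \cdot \frac{1}{4} \left(-2\right) = \left(-1153\right) \left(- \frac{1}{2}\right) = \frac{1153}{2}$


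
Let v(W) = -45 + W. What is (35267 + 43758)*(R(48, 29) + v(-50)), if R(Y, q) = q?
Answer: -5215650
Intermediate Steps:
(35267 + 43758)*(R(48, 29) + v(-50)) = (35267 + 43758)*(29 + (-45 - 50)) = 79025*(29 - 95) = 79025*(-66) = -5215650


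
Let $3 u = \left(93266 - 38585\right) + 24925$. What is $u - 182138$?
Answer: $- \frac{466808}{3} \approx -1.556 \cdot 10^{5}$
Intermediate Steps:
$u = \frac{79606}{3}$ ($u = \frac{\left(93266 - 38585\right) + 24925}{3} = \frac{54681 + 24925}{3} = \frac{1}{3} \cdot 79606 = \frac{79606}{3} \approx 26535.0$)
$u - 182138 = \frac{79606}{3} - 182138 = - \frac{466808}{3}$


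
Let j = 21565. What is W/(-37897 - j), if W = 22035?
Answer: -1695/4574 ≈ -0.37057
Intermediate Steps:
W/(-37897 - j) = 22035/(-37897 - 1*21565) = 22035/(-37897 - 21565) = 22035/(-59462) = 22035*(-1/59462) = -1695/4574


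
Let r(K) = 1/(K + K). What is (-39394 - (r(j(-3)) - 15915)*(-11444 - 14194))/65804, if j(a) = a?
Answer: -408072437/65804 ≈ -6201.3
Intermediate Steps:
r(K) = 1/(2*K)
(-39394 - (r(j(-3)) - 15915)*(-11444 - 14194))/65804 = (-39394 - ((1/2)/(-3) - 15915)*(-11444 - 14194))/65804 = (-39394 - ((1/2)*(-1/3) - 15915)*(-25638))*(1/65804) = (-39394 - (-1/6 - 15915)*(-25638))*(1/65804) = (-39394 - (-95491)*(-25638)/6)*(1/65804) = (-39394 - 1*408033043)*(1/65804) = (-39394 - 408033043)*(1/65804) = -408072437*1/65804 = -408072437/65804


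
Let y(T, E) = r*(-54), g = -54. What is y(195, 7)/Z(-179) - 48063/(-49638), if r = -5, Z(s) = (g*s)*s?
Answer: 513246131/530150386 ≈ 0.96811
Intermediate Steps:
Z(s) = -54*s² (Z(s) = (-54*s)*s = -54*s²)
y(T, E) = 270 (y(T, E) = -5*(-54) = 270)
y(195, 7)/Z(-179) - 48063/(-49638) = 270/((-54*(-179)²)) - 48063/(-49638) = 270/((-54*32041)) - 48063*(-1/49638) = 270/(-1730214) + 16021/16546 = 270*(-1/1730214) + 16021/16546 = -5/32041 + 16021/16546 = 513246131/530150386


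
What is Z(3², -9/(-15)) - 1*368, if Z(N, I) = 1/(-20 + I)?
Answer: -35701/97 ≈ -368.05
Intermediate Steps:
Z(3², -9/(-15)) - 1*368 = 1/(-20 - 9/(-15)) - 1*368 = 1/(-20 - 9*(-1/15)) - 368 = 1/(-20 + ⅗) - 368 = 1/(-97/5) - 368 = -5/97 - 368 = -35701/97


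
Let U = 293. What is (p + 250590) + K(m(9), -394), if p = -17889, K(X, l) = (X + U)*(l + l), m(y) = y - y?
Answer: 1817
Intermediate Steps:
m(y) = 0
K(X, l) = 2*l*(293 + X) (K(X, l) = (X + 293)*(l + l) = (293 + X)*(2*l) = 2*l*(293 + X))
(p + 250590) + K(m(9), -394) = (-17889 + 250590) + 2*(-394)*(293 + 0) = 232701 + 2*(-394)*293 = 232701 - 230884 = 1817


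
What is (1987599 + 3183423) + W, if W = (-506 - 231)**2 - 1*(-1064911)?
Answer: 6779102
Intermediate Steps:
W = 1608080 (W = (-737)**2 + 1064911 = 543169 + 1064911 = 1608080)
(1987599 + 3183423) + W = (1987599 + 3183423) + 1608080 = 5171022 + 1608080 = 6779102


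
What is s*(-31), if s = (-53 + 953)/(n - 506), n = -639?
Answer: 5580/229 ≈ 24.367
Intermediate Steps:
s = -180/229 (s = (-53 + 953)/(-639 - 506) = 900/(-1145) = 900*(-1/1145) = -180/229 ≈ -0.78603)
s*(-31) = -180/229*(-31) = 5580/229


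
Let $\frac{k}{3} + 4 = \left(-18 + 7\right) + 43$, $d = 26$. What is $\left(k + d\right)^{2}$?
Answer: $12100$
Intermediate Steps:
$k = 84$ ($k = -12 + 3 \left(\left(-18 + 7\right) + 43\right) = -12 + 3 \left(-11 + 43\right) = -12 + 3 \cdot 32 = -12 + 96 = 84$)
$\left(k + d\right)^{2} = \left(84 + 26\right)^{2} = 110^{2} = 12100$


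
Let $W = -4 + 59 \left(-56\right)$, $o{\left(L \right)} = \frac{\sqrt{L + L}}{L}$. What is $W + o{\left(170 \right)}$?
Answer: $-3308 + \frac{\sqrt{85}}{85} \approx -3307.9$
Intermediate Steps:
$o{\left(L \right)} = \frac{\sqrt{2}}{\sqrt{L}}$ ($o{\left(L \right)} = \frac{\sqrt{2 L}}{L} = \frac{\sqrt{2} \sqrt{L}}{L} = \frac{\sqrt{2}}{\sqrt{L}}$)
$W = -3308$ ($W = -4 - 3304 = -3308$)
$W + o{\left(170 \right)} = -3308 + \frac{\sqrt{2}}{\sqrt{170}} = -3308 + \sqrt{2} \frac{\sqrt{170}}{170} = -3308 + \frac{\sqrt{85}}{85}$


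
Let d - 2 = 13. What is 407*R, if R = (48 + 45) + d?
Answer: 43956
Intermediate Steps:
d = 15 (d = 2 + 13 = 15)
R = 108 (R = (48 + 45) + 15 = 93 + 15 = 108)
407*R = 407*108 = 43956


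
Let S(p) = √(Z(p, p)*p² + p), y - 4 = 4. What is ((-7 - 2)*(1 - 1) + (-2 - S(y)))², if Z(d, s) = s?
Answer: 524 + 8*√130 ≈ 615.21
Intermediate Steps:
y = 8 (y = 4 + 4 = 8)
S(p) = √(p + p³) (S(p) = √(p*p² + p) = √(p³ + p) = √(p + p³))
((-7 - 2)*(1 - 1) + (-2 - S(y)))² = ((-7 - 2)*(1 - 1) + (-2 - √(8 + 8³)))² = (-9*0 + (-2 - √(8 + 512)))² = (0 + (-2 - √520))² = (0 + (-2 - 2*√130))² = (-2 - 2*√130)²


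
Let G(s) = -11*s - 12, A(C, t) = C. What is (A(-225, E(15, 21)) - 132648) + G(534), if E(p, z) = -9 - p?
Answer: -138759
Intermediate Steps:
G(s) = -12 - 11*s
(A(-225, E(15, 21)) - 132648) + G(534) = (-225 - 132648) + (-12 - 11*534) = -132873 + (-12 - 5874) = -132873 - 5886 = -138759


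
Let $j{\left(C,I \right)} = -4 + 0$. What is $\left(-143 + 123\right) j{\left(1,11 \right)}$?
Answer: $80$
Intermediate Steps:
$j{\left(C,I \right)} = -4$
$\left(-143 + 123\right) j{\left(1,11 \right)} = \left(-143 + 123\right) \left(-4\right) = \left(-20\right) \left(-4\right) = 80$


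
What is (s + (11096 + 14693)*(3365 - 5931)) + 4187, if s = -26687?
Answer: -66197074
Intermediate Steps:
(s + (11096 + 14693)*(3365 - 5931)) + 4187 = (-26687 + (11096 + 14693)*(3365 - 5931)) + 4187 = (-26687 + 25789*(-2566)) + 4187 = (-26687 - 66174574) + 4187 = -66201261 + 4187 = -66197074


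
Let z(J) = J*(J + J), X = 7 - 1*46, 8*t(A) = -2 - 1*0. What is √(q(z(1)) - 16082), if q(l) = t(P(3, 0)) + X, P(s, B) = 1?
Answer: 3*I*√7165/2 ≈ 126.97*I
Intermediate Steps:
t(A) = -¼ (t(A) = (-2 - 1*0)/8 = (-2 + 0)/8 = (⅛)*(-2) = -¼)
X = -39 (X = 7 - 46 = -39)
z(J) = 2*J² (z(J) = J*(2*J) = 2*J²)
q(l) = -157/4 (q(l) = -¼ - 39 = -157/4)
√(q(z(1)) - 16082) = √(-157/4 - 16082) = √(-64485/4) = 3*I*√7165/2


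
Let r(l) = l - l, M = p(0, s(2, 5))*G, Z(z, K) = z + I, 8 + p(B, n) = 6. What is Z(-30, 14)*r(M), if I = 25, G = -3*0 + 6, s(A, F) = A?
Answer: 0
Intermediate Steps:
G = 6 (G = 0 + 6 = 6)
p(B, n) = -2 (p(B, n) = -8 + 6 = -2)
Z(z, K) = 25 + z (Z(z, K) = z + 25 = 25 + z)
M = -12 (M = -2*6 = -12)
r(l) = 0
Z(-30, 14)*r(M) = (25 - 30)*0 = -5*0 = 0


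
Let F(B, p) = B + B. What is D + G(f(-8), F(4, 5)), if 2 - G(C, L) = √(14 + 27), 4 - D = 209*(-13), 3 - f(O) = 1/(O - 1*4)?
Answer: 2723 - √41 ≈ 2716.6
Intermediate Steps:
F(B, p) = 2*B
f(O) = 3 - 1/(-4 + O) (f(O) = 3 - 1/(O - 1*4) = 3 - 1/(O - 4) = 3 - 1/(-4 + O))
D = 2721 (D = 4 - 209*(-13) = 4 - 1*(-2717) = 4 + 2717 = 2721)
G(C, L) = 2 - √41 (G(C, L) = 2 - √(14 + 27) = 2 - √41)
D + G(f(-8), F(4, 5)) = 2721 + (2 - √41) = 2723 - √41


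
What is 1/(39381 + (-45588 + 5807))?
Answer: -1/400 ≈ -0.0025000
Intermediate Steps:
1/(39381 + (-45588 + 5807)) = 1/(39381 - 39781) = 1/(-400) = -1/400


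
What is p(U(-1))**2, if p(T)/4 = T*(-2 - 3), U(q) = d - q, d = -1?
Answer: 0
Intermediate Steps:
U(q) = -1 - q
p(T) = -20*T (p(T) = 4*(T*(-2 - 3)) = 4*(T*(-5)) = 4*(-5*T) = -20*T)
p(U(-1))**2 = (-20*(-1 - 1*(-1)))**2 = (-20*(-1 + 1))**2 = (-20*0)**2 = 0**2 = 0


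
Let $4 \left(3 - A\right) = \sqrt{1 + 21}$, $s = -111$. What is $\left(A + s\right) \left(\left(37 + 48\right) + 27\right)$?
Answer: $-12096 - 28 \sqrt{22} \approx -12227.0$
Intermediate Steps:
$A = 3 - \frac{\sqrt{22}}{4}$ ($A = 3 - \frac{\sqrt{1 + 21}}{4} = 3 - \frac{\sqrt{22}}{4} \approx 1.8274$)
$\left(A + s\right) \left(\left(37 + 48\right) + 27\right) = \left(\left(3 - \frac{\sqrt{22}}{4}\right) - 111\right) \left(\left(37 + 48\right) + 27\right) = \left(-108 - \frac{\sqrt{22}}{4}\right) \left(85 + 27\right) = \left(-108 - \frac{\sqrt{22}}{4}\right) 112 = -12096 - 28 \sqrt{22}$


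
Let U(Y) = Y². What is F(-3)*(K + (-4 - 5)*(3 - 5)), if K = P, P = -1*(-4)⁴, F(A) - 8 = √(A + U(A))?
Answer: -1904 - 238*√6 ≈ -2487.0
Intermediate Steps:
F(A) = 8 + √(A + A²)
P = -256 (P = -1*256 = -256)
K = -256
F(-3)*(K + (-4 - 5)*(3 - 5)) = (8 + √(-3*(1 - 3)))*(-256 + (-4 - 5)*(3 - 5)) = (8 + √(-3*(-2)))*(-256 - 9*(-2)) = (8 + √6)*(-256 + 18) = (8 + √6)*(-238) = -1904 - 238*√6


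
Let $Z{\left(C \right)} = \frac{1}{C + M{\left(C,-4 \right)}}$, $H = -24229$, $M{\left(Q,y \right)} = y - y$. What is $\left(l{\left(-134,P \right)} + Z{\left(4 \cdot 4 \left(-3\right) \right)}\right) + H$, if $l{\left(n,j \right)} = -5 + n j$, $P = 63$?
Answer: $- \frac{1568449}{48} \approx -32676.0$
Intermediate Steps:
$M{\left(Q,y \right)} = 0$
$l{\left(n,j \right)} = -5 + j n$
$Z{\left(C \right)} = \frac{1}{C}$ ($Z{\left(C \right)} = \frac{1}{C + 0} = \frac{1}{C}$)
$\left(l{\left(-134,P \right)} + Z{\left(4 \cdot 4 \left(-3\right) \right)}\right) + H = \left(\left(-5 + 63 \left(-134\right)\right) + \frac{1}{4 \cdot 4 \left(-3\right)}\right) - 24229 = \left(\left(-5 - 8442\right) + \frac{1}{16 \left(-3\right)}\right) - 24229 = \left(-8447 + \frac{1}{-48}\right) - 24229 = \left(-8447 - \frac{1}{48}\right) - 24229 = - \frac{405457}{48} - 24229 = - \frac{1568449}{48}$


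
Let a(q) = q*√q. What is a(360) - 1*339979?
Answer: -339979 + 2160*√10 ≈ -3.3315e+5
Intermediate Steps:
a(q) = q^(3/2)
a(360) - 1*339979 = 360^(3/2) - 1*339979 = 2160*√10 - 339979 = -339979 + 2160*√10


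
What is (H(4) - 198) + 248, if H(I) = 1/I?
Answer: 201/4 ≈ 50.250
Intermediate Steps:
(H(4) - 198) + 248 = (1/4 - 198) + 248 = -791/4 + 248 = 201/4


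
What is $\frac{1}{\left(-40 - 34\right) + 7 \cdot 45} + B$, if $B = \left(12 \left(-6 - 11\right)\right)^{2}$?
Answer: $\frac{10029457}{241} \approx 41616.0$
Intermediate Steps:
$B = 41616$ ($B = \left(12 \left(-17\right)\right)^{2} = \left(-204\right)^{2} = 41616$)
$\frac{1}{\left(-40 - 34\right) + 7 \cdot 45} + B = \frac{1}{\left(-40 - 34\right) + 7 \cdot 45} + 41616 = \frac{1}{-74 + 315} + 41616 = \frac{1}{241} + 41616 = \frac{10029457}{241}$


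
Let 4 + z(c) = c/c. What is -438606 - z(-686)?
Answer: -438603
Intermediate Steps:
z(c) = -3 (z(c) = -4 + c/c = -4 + 1 = -3)
-438606 - z(-686) = -438606 - 1*(-3) = -438606 + 3 = -438603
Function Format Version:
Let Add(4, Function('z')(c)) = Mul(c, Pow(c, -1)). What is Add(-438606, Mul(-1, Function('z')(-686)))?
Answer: -438603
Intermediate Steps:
Function('z')(c) = -3 (Function('z')(c) = Add(-4, Mul(c, Pow(c, -1))) = Add(-4, 1) = -3)
Add(-438606, Mul(-1, Function('z')(-686))) = Add(-438606, Mul(-1, -3)) = Add(-438606, 3) = -438603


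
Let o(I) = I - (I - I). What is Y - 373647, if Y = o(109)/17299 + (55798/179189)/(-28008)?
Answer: -16219816587552976865/43409466316044 ≈ -3.7365e+5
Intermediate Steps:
o(I) = I (o(I) = I - 1*0 = I + 0 = I)
Y = 273037915603/43409466316044 (Y = 109/17299 + (55798/179189)/(-28008) = 109*(1/17299) + (55798*(1/179189))*(-1/28008) = 109/17299 + (55798/179189)*(-1/28008) = 109/17299 - 27899/2509362756 = 273037915603/43409466316044 ≈ 0.0062898)
Y - 373647 = 273037915603/43409466316044 - 373647 = -16219816587552976865/43409466316044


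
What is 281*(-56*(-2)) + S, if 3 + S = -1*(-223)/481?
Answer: 15136812/481 ≈ 31469.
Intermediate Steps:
S = -1220/481 (S = -3 - 1*(-223)/481 = -3 + 223*(1/481) = -3 + 223/481 = -1220/481 ≈ -2.5364)
281*(-56*(-2)) + S = 281*(-56*(-2)) - 1220/481 = 281*112 - 1220/481 = 31472 - 1220/481 = 15136812/481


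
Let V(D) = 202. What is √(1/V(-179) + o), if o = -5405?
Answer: I*√220545418/202 ≈ 73.519*I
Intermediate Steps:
√(1/V(-179) + o) = √(1/202 - 5405) = √(-1091809/202) = I*√220545418/202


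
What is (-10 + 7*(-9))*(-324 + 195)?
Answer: 9417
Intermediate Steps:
(-10 + 7*(-9))*(-324 + 195) = (-10 - 63)*(-129) = -73*(-129) = 9417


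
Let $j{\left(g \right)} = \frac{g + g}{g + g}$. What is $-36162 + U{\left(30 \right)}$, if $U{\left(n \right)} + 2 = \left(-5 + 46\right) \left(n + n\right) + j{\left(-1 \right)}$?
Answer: $-33703$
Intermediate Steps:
$j{\left(g \right)} = 1$ ($j{\left(g \right)} = \frac{2 g}{2 g} = 2 g \frac{1}{2 g} = 1$)
$U{\left(n \right)} = -1 + 82 n$ ($U{\left(n \right)} = -2 + \left(\left(-5 + 46\right) \left(n + n\right) + 1\right) = -2 + \left(41 \cdot 2 n + 1\right) = -2 + \left(82 n + 1\right) = -2 + \left(1 + 82 n\right) = -1 + 82 n$)
$-36162 + U{\left(30 \right)} = -36162 + \left(-1 + 82 \cdot 30\right) = -36162 + \left(-1 + 2460\right) = -36162 + 2459 = -33703$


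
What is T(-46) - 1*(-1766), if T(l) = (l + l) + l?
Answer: 1628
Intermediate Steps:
T(l) = 3*l (T(l) = 2*l + l = 3*l)
T(-46) - 1*(-1766) = 3*(-46) - 1*(-1766) = -138 + 1766 = 1628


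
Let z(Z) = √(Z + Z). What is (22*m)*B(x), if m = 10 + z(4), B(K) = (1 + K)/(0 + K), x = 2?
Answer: 330 + 66*√2 ≈ 423.34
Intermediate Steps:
B(K) = (1 + K)/K
z(Z) = √2*√Z (z(Z) = √(2*Z) = √2*√Z)
m = 10 + 2*√2 (m = 10 + √2*√4 = 10 + √2*2 = 10 + 2*√2 ≈ 12.828)
(22*m)*B(x) = (22*(10 + 2*√2))*((1 + 2)/2) = (220 + 44*√2)*((½)*3) = (220 + 44*√2)*(3/2) = 330 + 66*√2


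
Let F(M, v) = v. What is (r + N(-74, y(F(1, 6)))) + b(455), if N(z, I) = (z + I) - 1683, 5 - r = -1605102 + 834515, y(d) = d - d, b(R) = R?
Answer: 769290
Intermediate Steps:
y(d) = 0
r = 770592 (r = 5 - (-1605102 + 834515) = 5 - 1*(-770587) = 5 + 770587 = 770592)
N(z, I) = -1683 + I + z (N(z, I) = (I + z) - 1683 = -1683 + I + z)
(r + N(-74, y(F(1, 6)))) + b(455) = (770592 + (-1683 + 0 - 74)) + 455 = (770592 - 1757) + 455 = 768835 + 455 = 769290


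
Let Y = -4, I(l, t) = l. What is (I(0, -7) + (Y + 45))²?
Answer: 1681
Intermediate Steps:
(I(0, -7) + (Y + 45))² = (0 + (-4 + 45))² = (0 + 41)² = 41² = 1681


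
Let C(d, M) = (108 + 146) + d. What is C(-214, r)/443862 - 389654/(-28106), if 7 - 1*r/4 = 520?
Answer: 43238431997/3118796343 ≈ 13.864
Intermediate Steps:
r = -2052 (r = 28 - 4*520 = 28 - 2080 = -2052)
C(d, M) = 254 + d
C(-214, r)/443862 - 389654/(-28106) = (254 - 214)/443862 - 389654/(-28106) = 40*(1/443862) - 389654*(-1/28106) = 20/221931 + 194827/14053 = 43238431997/3118796343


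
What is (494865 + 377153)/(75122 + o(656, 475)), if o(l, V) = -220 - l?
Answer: 436009/37123 ≈ 11.745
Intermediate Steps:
(494865 + 377153)/(75122 + o(656, 475)) = (494865 + 377153)/(75122 + (-220 - 1*656)) = 872018/(75122 + (-220 - 656)) = 872018/(75122 - 876) = 872018/74246 = 872018*(1/74246) = 436009/37123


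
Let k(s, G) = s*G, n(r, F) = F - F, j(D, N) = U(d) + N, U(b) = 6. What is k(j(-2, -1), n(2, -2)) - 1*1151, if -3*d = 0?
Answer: -1151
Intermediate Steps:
d = 0 (d = -⅓*0 = 0)
j(D, N) = 6 + N
n(r, F) = 0
k(s, G) = G*s
k(j(-2, -1), n(2, -2)) - 1*1151 = 0*(6 - 1) - 1*1151 = 0*5 - 1151 = 0 - 1151 = -1151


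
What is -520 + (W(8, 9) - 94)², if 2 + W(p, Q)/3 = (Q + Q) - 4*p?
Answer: 19644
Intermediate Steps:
W(p, Q) = -6 - 12*p + 6*Q (W(p, Q) = -6 + 3*((Q + Q) - 4*p) = -6 + 3*(2*Q - 4*p) = -6 + 3*(-4*p + 2*Q) = -6 + (-12*p + 6*Q) = -6 - 12*p + 6*Q)
-520 + (W(8, 9) - 94)² = -520 + ((-6 - 12*8 + 6*9) - 94)² = -520 + ((-6 - 96 + 54) - 94)² = -520 + (-48 - 94)² = -520 + (-142)² = -520 + 20164 = 19644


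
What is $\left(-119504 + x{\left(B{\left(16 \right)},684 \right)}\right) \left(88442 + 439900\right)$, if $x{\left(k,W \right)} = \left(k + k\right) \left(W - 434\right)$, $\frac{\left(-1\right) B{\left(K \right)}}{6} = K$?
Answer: $-88499398368$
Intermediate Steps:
$B{\left(K \right)} = - 6 K$
$x{\left(k,W \right)} = 2 k \left(-434 + W\right)$
$\left(-119504 + x{\left(B{\left(16 \right)},684 \right)}\right) \left(88442 + 439900\right) = \left(-119504 + 2 \left(\left(-6\right) 16\right) \left(-434 + 684\right)\right) \left(88442 + 439900\right) = \left(-119504 + 2 \left(-96\right) 250\right) 528342 = \left(-119504 - 48000\right) 528342 = \left(-167504\right) 528342 = -88499398368$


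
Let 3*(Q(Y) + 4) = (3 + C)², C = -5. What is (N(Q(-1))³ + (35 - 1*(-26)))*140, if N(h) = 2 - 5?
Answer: 4760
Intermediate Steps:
Q(Y) = -8/3 (Q(Y) = -4 + (3 - 5)²/3 = -4 + (⅓)*(-2)² = -4 + (⅓)*4 = -4 + 4/3 = -8/3)
N(h) = -3
(N(Q(-1))³ + (35 - 1*(-26)))*140 = ((-3)³ + (35 - 1*(-26)))*140 = (-27 + (35 + 26))*140 = (-27 + 61)*140 = 34*140 = 4760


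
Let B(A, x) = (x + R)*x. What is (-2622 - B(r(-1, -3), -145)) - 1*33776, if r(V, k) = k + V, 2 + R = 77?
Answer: -46548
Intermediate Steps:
R = 75 (R = -2 + 77 = 75)
r(V, k) = V + k
B(A, x) = x*(75 + x) (B(A, x) = (x + 75)*x = (75 + x)*x = x*(75 + x))
(-2622 - B(r(-1, -3), -145)) - 1*33776 = (-2622 - (-145)*(75 - 145)) - 1*33776 = (-2622 - (-145)*(-70)) - 33776 = (-2622 - 1*10150) - 33776 = (-2622 - 10150) - 33776 = -12772 - 33776 = -46548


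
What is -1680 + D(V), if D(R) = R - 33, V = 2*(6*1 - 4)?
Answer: -1709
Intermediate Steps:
V = 4 (V = 2*(6 - 4) = 2*2 = 4)
D(R) = -33 + R
-1680 + D(V) = -1680 + (-33 + 4) = -1680 - 29 = -1709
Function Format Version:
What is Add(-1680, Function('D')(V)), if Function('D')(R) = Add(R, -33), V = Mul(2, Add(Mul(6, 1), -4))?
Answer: -1709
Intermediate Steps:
V = 4 (V = Mul(2, Add(6, -4)) = Mul(2, 2) = 4)
Function('D')(R) = Add(-33, R)
Add(-1680, Function('D')(V)) = Add(-1680, Add(-33, 4)) = Add(-1680, -29) = -1709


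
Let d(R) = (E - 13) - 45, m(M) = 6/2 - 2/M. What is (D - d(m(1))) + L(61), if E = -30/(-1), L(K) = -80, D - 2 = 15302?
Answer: 15252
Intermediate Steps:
m(M) = 3 - 2/M (m(M) = 6*(1/2) - 2/M = 3 - 2/M)
D = 15304 (D = 2 + 15302 = 15304)
E = 30 (E = -30*(-1) = 30)
d(R) = -28 (d(R) = (30 - 13) - 45 = 17 - 45 = -28)
(D - d(m(1))) + L(61) = (15304 - 1*(-28)) - 80 = (15304 + 28) - 80 = 15332 - 80 = 15252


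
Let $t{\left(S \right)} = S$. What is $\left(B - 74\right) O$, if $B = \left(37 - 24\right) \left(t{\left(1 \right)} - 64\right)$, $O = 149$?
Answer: $-133057$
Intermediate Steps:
$B = -819$ ($B = \left(37 - 24\right) \left(1 - 64\right) = 13 \left(-63\right) = -819$)
$\left(B - 74\right) O = \left(-819 - 74\right) 149 = \left(-893\right) 149 = -133057$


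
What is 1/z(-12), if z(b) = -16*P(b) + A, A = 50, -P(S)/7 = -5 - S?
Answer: 1/834 ≈ 0.0011990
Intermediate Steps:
P(S) = 35 + 7*S (P(S) = -7*(-5 - S) = 35 + 7*S)
z(b) = -510 - 112*b (z(b) = -16*(35 + 7*b) + 50 = (-560 - 112*b) + 50 = -510 - 112*b)
1/z(-12) = 1/(-510 - 112*(-12)) = 1/(-510 + 1344) = 1/834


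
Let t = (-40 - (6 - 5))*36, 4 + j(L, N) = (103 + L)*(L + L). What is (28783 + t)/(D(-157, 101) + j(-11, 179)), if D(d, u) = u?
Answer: -581/41 ≈ -14.171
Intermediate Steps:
j(L, N) = -4 + 2*L*(103 + L) (j(L, N) = -4 + (103 + L)*(L + L) = -4 + (103 + L)*(2*L) = -4 + 2*L*(103 + L))
t = -1476 (t = (-40 - 1*1)*36 = (-40 - 1)*36 = -41*36 = -1476)
(28783 + t)/(D(-157, 101) + j(-11, 179)) = (28783 - 1476)/(101 + (-4 + 2*(-11)**2 + 206*(-11))) = 27307/(101 + (-4 + 2*121 - 2266)) = 27307/(101 + (-4 + 242 - 2266)) = 27307/(101 - 2028) = 27307/(-1927) = 27307*(-1/1927) = -581/41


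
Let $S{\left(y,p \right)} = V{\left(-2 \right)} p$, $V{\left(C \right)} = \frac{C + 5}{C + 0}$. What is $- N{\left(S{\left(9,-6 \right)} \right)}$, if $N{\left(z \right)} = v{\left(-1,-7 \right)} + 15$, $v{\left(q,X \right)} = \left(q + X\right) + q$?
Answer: $-6$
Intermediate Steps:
$V{\left(C \right)} = \frac{5 + C}{C}$
$S{\left(y,p \right)} = - \frac{3 p}{2}$ ($S{\left(y,p \right)} = \frac{5 - 2}{-2} p = \left(- \frac{1}{2}\right) 3 p = - \frac{3 p}{2}$)
$v{\left(q,X \right)} = X + 2 q$ ($v{\left(q,X \right)} = \left(X + q\right) + q = X + 2 q$)
$N{\left(z \right)} = 6$ ($N{\left(z \right)} = \left(-7 + 2 \left(-1\right)\right) + 15 = \left(-7 - 2\right) + 15 = -9 + 15 = 6$)
$- N{\left(S{\left(9,-6 \right)} \right)} = \left(-1\right) 6 = -6$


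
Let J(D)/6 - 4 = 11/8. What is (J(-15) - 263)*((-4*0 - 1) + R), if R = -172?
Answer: 159679/4 ≈ 39920.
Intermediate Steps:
J(D) = 129/4 (J(D) = 24 + 6*(11/8) = 24 + 33/4 = 129/4)
(J(-15) - 263)*((-4*0 - 1) + R) = (129/4 - 263)*((-4*0 - 1) - 172) = -923*((0 - 1) - 172)/4 = -923*(-1 - 172)/4 = -923/4*(-173) = 159679/4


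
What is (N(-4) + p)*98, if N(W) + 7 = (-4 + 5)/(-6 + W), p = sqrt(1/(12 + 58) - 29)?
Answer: -3479/5 + 7*I*sqrt(142030)/5 ≈ -695.8 + 527.62*I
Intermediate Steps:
p = I*sqrt(142030)/70 (p = sqrt(1/70 - 29) = sqrt(-2029/70) = I*sqrt(142030)/70 ≈ 5.3838*I)
N(W) = -7 + 1/(-6 + W) (N(W) = -7 + (-4 + 5)/(-6 + W) = -7 + 1/(-6 + W))
(N(-4) + p)*98 = ((43 - 7*(-4))/(-6 - 4) + I*sqrt(142030)/70)*98 = ((43 + 28)/(-10) + I*sqrt(142030)/70)*98 = (-1/10*71 + I*sqrt(142030)/70)*98 = (-71/10 + I*sqrt(142030)/70)*98 = -3479/5 + 7*I*sqrt(142030)/5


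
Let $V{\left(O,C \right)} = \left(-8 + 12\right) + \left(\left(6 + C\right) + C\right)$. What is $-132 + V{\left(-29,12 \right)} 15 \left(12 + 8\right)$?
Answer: $10068$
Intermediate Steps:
$V{\left(O,C \right)} = 10 + 2 C$ ($V{\left(O,C \right)} = 4 + \left(6 + 2 C\right) = 10 + 2 C$)
$-132 + V{\left(-29,12 \right)} 15 \left(12 + 8\right) = -132 + \left(10 + 2 \cdot 12\right) 15 \left(12 + 8\right) = -132 + \left(10 + 24\right) 15 \cdot 20 = -132 + 34 \cdot 300 = -132 + 10200 = 10068$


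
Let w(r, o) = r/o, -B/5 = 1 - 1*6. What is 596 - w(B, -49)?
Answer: 29229/49 ≈ 596.51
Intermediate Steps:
B = 25 (B = -5*(1 - 1*6) = -5*(1 - 6) = -5*(-5) = 25)
596 - w(B, -49) = 596 - 25/(-49) = 596 - 25*(-1)/49 = 596 - 1*(-25/49) = 596 + 25/49 = 29229/49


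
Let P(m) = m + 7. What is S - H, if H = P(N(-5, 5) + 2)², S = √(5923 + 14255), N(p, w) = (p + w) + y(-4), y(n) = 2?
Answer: -121 + 3*√2242 ≈ 21.049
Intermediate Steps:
N(p, w) = 2 + p + w (N(p, w) = (p + w) + 2 = 2 + p + w)
S = 3*√2242 (S = √20178 = 3*√2242 ≈ 142.05)
P(m) = 7 + m
H = 121 (H = (7 + ((2 - 5 + 5) + 2))² = (7 + (2 + 2))² = (7 + 4)² = 11² = 121)
S - H = 3*√2242 - 1*121 = 3*√2242 - 121 = -121 + 3*√2242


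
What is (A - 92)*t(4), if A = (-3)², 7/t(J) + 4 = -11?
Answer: 581/15 ≈ 38.733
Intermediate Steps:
t(J) = -7/15 (t(J) = 7/(-4 - 11) = 7/(-15) = 7*(-1/15) = -7/15)
A = 9
(A - 92)*t(4) = (9 - 92)*(-7/15) = -83*(-7/15) = 581/15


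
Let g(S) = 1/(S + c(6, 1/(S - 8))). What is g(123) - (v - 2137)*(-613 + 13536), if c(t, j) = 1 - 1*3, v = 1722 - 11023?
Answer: 17885406155/121 ≈ 1.4781e+8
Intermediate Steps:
v = -9301
c(t, j) = -2 (c(t, j) = 1 - 3 = -2)
g(S) = 1/(-2 + S) (g(S) = 1/(S - 2) = 1/(-2 + S))
g(123) - (v - 2137)*(-613 + 13536) = 1/(-2 + 123) - (-9301 - 2137)*(-613 + 13536) = 1/121 - (-11438)*12923 = 1/121 - 1*(-147813274) = 1/121 + 147813274 = 17885406155/121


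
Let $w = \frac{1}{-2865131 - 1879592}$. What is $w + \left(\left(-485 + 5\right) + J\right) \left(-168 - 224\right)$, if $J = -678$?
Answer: $\frac{2153800579727}{4744723} \approx 4.5394 \cdot 10^{5}$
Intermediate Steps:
$w = - \frac{1}{4744723}$ ($w = \frac{1}{-4744723} = - \frac{1}{4744723} \approx -2.1076 \cdot 10^{-7}$)
$w + \left(\left(-485 + 5\right) + J\right) \left(-168 - 224\right) = - \frac{1}{4744723} + \left(\left(-485 + 5\right) - 678\right) \left(-168 - 224\right) = - \frac{1}{4744723} + \left(-480 - 678\right) \left(-168 - 224\right) = - \frac{1}{4744723} - -453936 = - \frac{1}{4744723} + 453936 = \frac{2153800579727}{4744723}$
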